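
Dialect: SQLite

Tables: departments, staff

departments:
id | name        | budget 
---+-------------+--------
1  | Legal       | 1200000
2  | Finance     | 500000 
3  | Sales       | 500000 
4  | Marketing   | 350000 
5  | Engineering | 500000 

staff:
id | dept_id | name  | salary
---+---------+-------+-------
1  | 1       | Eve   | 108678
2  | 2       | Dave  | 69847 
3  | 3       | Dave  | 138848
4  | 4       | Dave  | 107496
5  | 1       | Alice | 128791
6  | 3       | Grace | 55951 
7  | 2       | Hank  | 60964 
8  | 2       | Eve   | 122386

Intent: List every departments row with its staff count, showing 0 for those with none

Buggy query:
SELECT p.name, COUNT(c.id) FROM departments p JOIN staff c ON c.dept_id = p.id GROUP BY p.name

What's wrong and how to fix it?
Bug: An inner join excludes parents with zero children

Fix: Switch to LEFT JOIN to retain unmatched parent rows

Corrected query:
SELECT p.name, COUNT(c.id) FROM departments p LEFT JOIN staff c ON c.dept_id = p.id GROUP BY p.name

Result:
name        | COUNT(c.id)
------------+------------
Engineering | 0          
Finance     | 3          
Legal       | 2          
Marketing   | 1          
Sales       | 2          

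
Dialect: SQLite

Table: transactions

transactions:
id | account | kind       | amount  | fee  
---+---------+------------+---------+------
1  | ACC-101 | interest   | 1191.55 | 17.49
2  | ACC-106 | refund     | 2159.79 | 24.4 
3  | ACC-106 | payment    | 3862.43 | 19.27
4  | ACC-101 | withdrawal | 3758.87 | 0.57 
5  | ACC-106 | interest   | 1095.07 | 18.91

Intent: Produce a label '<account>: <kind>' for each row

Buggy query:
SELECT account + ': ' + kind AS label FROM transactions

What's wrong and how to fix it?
Bug: SQLite uses || for string concatenation; + coerces text to numbers (yielding 0)

Fix: Use the || operator for string concatenation

Corrected query:
SELECT account || ': ' || kind AS label FROM transactions

Result:
label              
-------------------
ACC-101: interest  
ACC-106: refund    
ACC-106: payment   
ACC-101: withdrawal
ACC-106: interest  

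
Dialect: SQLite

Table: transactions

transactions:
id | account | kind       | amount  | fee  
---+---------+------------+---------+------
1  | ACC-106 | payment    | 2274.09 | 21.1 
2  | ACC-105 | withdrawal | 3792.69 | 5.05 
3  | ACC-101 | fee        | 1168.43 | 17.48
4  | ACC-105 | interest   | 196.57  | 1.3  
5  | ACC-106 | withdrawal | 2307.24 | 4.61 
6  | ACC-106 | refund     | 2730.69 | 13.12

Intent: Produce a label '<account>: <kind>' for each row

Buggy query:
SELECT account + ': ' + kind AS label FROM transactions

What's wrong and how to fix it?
Bug: '+' is numeric addition; on text columns SQLite converts them to 0 instead of concatenating

Fix: Replace + with || to concatenate text

Corrected query:
SELECT account || ': ' || kind AS label FROM transactions

Result:
label              
-------------------
ACC-106: payment   
ACC-105: withdrawal
ACC-101: fee       
ACC-105: interest  
ACC-106: withdrawal
ACC-106: refund    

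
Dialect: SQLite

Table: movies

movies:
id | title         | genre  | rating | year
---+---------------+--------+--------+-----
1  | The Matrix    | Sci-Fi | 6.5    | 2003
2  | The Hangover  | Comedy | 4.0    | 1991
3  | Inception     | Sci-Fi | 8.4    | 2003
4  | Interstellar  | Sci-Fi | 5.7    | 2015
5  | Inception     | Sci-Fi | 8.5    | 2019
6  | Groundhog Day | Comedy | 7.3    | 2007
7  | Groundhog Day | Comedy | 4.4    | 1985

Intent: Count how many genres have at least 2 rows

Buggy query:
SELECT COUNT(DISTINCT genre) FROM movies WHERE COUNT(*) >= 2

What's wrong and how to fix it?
Bug: COUNT(*) cannot appear in WHERE; the per-group count doesn't exist yet

Fix: Use a subquery that GROUPs and filters with HAVING, then count its rows

Corrected query:
SELECT COUNT(*) FROM (SELECT genre FROM movies GROUP BY genre HAVING COUNT(*) >= 2)

Result:
COUNT(*)
--------
2       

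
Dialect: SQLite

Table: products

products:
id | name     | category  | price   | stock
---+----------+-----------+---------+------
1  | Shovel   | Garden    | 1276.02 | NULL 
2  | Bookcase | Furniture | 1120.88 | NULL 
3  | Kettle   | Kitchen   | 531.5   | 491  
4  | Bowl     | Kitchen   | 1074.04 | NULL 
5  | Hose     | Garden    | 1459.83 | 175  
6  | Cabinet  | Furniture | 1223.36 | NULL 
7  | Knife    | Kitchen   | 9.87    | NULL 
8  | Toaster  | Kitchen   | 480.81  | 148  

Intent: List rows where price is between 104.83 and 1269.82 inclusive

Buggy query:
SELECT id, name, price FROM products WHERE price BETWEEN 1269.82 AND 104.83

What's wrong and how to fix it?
Bug: The bounds are reversed; BETWEEN a AND b requires a <= b to match anything

Fix: Write BETWEEN 104.83 AND 1269.82

Corrected query:
SELECT id, name, price FROM products WHERE price BETWEEN 104.83 AND 1269.82

Result:
id | name     | price  
---+----------+--------
2  | Bookcase | 1120.88
3  | Kettle   | 531.5  
4  | Bowl     | 1074.04
6  | Cabinet  | 1223.36
8  | Toaster  | 480.81 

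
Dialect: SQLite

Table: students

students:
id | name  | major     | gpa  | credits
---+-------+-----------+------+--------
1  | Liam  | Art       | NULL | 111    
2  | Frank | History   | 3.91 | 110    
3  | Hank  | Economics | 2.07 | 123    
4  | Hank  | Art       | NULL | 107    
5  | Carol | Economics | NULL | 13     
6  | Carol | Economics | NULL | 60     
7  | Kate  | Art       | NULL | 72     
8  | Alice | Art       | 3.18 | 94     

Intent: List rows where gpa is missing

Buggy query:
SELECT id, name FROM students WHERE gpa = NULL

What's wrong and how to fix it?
Bug: Comparing to NULL with '=' never matches; NULL = NULL is unknown, not true

Fix: Use IS NULL to test for NULL

Corrected query:
SELECT id, name FROM students WHERE gpa IS NULL

Result:
id | name 
---+------
1  | Liam 
4  | Hank 
5  | Carol
6  | Carol
7  | Kate 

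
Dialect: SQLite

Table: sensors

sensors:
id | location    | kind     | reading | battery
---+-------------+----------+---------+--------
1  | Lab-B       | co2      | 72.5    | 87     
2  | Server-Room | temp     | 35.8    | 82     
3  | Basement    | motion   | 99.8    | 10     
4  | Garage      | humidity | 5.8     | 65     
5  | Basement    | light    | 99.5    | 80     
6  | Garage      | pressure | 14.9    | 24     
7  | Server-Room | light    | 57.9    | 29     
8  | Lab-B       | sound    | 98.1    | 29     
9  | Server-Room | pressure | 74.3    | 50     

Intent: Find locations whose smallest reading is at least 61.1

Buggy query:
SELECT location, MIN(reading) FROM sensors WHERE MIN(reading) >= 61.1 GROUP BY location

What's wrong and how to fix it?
Bug: MIN() in WHERE is a misuse of aggregate

Fix: Use HAVING for the per-group MIN condition

Corrected query:
SELECT location, MIN(reading) FROM sensors GROUP BY location HAVING MIN(reading) >= 61.1

Result:
location | MIN(reading)
---------+-------------
Basement | 99.5        
Lab-B    | 72.5        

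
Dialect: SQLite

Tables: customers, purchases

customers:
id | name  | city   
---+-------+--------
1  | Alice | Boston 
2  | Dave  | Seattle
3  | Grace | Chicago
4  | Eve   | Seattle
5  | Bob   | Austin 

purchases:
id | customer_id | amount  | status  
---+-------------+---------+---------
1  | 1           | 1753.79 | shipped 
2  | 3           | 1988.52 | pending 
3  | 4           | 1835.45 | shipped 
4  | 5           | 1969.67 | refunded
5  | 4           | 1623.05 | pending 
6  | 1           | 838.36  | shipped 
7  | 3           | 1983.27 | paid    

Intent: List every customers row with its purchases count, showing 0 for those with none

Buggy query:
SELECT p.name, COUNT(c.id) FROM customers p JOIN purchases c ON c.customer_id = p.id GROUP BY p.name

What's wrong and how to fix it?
Bug: An inner join excludes parents with zero children

Fix: Switch to LEFT JOIN to retain unmatched parent rows

Corrected query:
SELECT p.name, COUNT(c.id) FROM customers p LEFT JOIN purchases c ON c.customer_id = p.id GROUP BY p.name

Result:
name  | COUNT(c.id)
------+------------
Alice | 2          
Bob   | 1          
Dave  | 0          
Eve   | 2          
Grace | 2          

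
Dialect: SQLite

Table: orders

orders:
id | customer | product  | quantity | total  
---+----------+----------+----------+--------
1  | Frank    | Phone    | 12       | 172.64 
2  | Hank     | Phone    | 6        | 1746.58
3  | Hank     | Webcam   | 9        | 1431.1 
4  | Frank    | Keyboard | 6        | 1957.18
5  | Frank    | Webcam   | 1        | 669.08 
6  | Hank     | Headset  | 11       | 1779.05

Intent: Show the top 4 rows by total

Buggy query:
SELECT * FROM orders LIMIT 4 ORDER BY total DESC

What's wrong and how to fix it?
Bug: ORDER BY cannot follow LIMIT; LIMIT is the final clause

Fix: Swap the clauses: ORDER BY first, then LIMIT

Corrected query:
SELECT * FROM orders ORDER BY total DESC LIMIT 4

Result:
id | customer | product  | quantity | total  
---+----------+----------+----------+--------
4  | Frank    | Keyboard | 6        | 1957.18
6  | Hank     | Headset  | 11       | 1779.05
2  | Hank     | Phone    | 6        | 1746.58
3  | Hank     | Webcam   | 9        | 1431.1 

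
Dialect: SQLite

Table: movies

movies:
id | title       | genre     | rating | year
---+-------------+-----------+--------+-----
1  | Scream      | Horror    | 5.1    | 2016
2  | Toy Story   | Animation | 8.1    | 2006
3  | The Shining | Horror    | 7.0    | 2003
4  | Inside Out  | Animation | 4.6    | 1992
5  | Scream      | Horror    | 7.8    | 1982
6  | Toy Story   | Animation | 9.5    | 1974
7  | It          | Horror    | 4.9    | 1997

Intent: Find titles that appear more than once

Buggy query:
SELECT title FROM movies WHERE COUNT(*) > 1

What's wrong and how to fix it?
Bug: WHERE can't reference COUNT(*); aggregates are computed after WHERE

Fix: Group first, then use HAVING for the count condition

Corrected query:
SELECT title FROM movies GROUP BY title HAVING COUNT(*) > 1

Result:
title    
---------
Scream   
Toy Story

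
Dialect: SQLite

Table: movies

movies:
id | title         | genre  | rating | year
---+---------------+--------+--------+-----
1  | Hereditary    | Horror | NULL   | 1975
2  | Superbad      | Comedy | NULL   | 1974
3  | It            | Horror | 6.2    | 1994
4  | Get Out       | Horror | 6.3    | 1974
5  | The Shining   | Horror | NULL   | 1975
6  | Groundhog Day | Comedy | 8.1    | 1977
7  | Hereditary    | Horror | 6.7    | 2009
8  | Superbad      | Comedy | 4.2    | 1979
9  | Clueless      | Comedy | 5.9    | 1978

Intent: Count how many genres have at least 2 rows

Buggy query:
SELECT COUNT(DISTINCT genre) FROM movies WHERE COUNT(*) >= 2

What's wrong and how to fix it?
Bug: WHERE filters individual rows, not groups, so a group-level COUNT is invalid there

Fix: Group first with HAVING COUNT(*) >= 2, then COUNT the resulting groups

Corrected query:
SELECT COUNT(*) FROM (SELECT genre FROM movies GROUP BY genre HAVING COUNT(*) >= 2)

Result:
COUNT(*)
--------
2       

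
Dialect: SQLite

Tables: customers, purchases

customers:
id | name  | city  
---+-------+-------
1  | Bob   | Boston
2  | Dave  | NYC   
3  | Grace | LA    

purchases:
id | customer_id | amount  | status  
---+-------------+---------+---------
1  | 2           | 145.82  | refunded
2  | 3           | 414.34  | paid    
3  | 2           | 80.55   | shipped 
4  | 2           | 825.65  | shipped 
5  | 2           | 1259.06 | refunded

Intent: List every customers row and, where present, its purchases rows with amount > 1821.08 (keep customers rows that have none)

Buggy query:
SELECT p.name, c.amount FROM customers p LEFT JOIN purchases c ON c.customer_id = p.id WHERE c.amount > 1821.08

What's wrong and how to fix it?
Bug: A WHERE condition on the right-hand table after LEFT JOIN drops unmatched parents

Fix: Move the right-table condition into the ON clause so unmatched parents are kept

Corrected query:
SELECT p.name, c.amount FROM customers p LEFT JOIN purchases c ON c.customer_id = p.id AND c.amount > 1821.08

Result:
name  | amount
------+-------
Bob   | NULL  
Dave  | NULL  
Grace | NULL  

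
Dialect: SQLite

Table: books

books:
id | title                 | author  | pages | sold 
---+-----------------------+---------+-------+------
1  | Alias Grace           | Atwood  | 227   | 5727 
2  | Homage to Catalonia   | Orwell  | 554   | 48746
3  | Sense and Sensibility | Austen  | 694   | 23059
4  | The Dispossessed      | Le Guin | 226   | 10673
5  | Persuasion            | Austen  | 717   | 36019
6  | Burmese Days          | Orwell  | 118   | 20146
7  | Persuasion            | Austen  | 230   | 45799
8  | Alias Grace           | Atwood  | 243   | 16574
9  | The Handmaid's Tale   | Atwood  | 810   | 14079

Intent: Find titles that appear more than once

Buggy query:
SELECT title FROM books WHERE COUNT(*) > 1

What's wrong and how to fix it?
Bug: WHERE can't reference COUNT(*); aggregates are computed after WHERE

Fix: Group first, then use HAVING for the count condition

Corrected query:
SELECT title FROM books GROUP BY title HAVING COUNT(*) > 1

Result:
title      
-----------
Alias Grace
Persuasion 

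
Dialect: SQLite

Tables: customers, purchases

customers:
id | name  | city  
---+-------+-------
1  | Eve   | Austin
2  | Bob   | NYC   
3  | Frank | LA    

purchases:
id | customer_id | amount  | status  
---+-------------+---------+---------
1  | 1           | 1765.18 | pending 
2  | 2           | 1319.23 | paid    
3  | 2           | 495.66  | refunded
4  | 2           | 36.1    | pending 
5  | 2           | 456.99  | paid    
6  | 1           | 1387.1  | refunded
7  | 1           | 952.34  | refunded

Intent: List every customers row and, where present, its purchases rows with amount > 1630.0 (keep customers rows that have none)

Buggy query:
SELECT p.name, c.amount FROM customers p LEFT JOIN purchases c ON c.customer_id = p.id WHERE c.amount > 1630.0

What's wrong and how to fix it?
Bug: A WHERE condition on the right-hand table after LEFT JOIN drops unmatched parents

Fix: Move the right-table condition into the ON clause so unmatched parents are kept

Corrected query:
SELECT p.name, c.amount FROM customers p LEFT JOIN purchases c ON c.customer_id = p.id AND c.amount > 1630.0

Result:
name  | amount 
------+--------
Eve   | 1765.18
Bob   | NULL   
Frank | NULL   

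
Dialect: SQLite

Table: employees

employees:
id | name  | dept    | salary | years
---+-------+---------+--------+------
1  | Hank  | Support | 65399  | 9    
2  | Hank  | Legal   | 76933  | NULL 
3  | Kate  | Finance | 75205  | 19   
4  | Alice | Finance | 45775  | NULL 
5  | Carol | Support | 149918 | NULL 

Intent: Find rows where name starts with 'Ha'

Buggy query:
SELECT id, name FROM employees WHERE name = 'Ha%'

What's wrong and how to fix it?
Bug: '=' compares the literal string including the % character; pattern matching needs LIKE

Fix: Use LIKE for wildcard pattern matching

Corrected query:
SELECT id, name FROM employees WHERE name LIKE 'Ha%'

Result:
id | name
---+-----
1  | Hank
2  | Hank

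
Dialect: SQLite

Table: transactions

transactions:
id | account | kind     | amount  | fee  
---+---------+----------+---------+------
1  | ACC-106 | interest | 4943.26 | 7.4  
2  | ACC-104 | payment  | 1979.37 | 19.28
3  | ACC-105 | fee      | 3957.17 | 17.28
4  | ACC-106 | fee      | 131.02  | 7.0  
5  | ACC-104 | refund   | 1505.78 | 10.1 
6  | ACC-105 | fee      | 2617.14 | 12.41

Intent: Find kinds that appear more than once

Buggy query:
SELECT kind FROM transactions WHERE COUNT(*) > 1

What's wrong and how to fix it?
Bug: WHERE can't reference COUNT(*); aggregates are computed after WHERE

Fix: GROUP BY kind, then filter groups with HAVING COUNT(*) > 1

Corrected query:
SELECT kind FROM transactions GROUP BY kind HAVING COUNT(*) > 1

Result:
kind
----
fee 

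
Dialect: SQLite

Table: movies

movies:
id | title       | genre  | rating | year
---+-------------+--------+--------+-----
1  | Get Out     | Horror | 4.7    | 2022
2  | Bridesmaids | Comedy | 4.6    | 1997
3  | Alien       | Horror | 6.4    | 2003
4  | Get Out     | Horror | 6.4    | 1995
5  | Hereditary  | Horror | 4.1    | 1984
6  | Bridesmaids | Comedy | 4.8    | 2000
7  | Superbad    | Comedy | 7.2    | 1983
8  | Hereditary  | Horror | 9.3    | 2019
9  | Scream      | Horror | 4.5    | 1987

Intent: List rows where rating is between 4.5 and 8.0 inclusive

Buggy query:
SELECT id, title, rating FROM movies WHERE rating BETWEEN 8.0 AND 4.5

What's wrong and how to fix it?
Bug: The bounds are reversed; BETWEEN a AND b requires a <= b to match anything

Fix: Swap the bounds so the smaller value comes first

Corrected query:
SELECT id, title, rating FROM movies WHERE rating BETWEEN 4.5 AND 8.0

Result:
id | title       | rating
---+-------------+-------
1  | Get Out     | 4.7   
2  | Bridesmaids | 4.6   
3  | Alien       | 6.4   
4  | Get Out     | 6.4   
6  | Bridesmaids | 4.8   
7  | Superbad    | 7.2   
9  | Scream      | 4.5   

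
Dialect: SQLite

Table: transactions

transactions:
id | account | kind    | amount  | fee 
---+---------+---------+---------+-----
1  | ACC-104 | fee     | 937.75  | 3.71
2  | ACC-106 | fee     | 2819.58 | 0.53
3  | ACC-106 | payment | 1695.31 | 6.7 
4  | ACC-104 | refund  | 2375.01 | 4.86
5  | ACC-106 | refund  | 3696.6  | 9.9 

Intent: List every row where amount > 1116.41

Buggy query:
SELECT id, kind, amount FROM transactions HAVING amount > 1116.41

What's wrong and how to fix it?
Bug: HAVING filters the output of aggregation, but this query has no GROUP BY and no aggregate functions, so SQLite rejects it (HAVING clause on a non-aggregate query); the condition here is per row

Fix: Replace HAVING with WHERE since the condition applies to individual rows

Corrected query:
SELECT id, kind, amount FROM transactions WHERE amount > 1116.41

Result:
id | kind    | amount 
---+---------+--------
2  | fee     | 2819.58
3  | payment | 1695.31
4  | refund  | 2375.01
5  | refund  | 3696.6 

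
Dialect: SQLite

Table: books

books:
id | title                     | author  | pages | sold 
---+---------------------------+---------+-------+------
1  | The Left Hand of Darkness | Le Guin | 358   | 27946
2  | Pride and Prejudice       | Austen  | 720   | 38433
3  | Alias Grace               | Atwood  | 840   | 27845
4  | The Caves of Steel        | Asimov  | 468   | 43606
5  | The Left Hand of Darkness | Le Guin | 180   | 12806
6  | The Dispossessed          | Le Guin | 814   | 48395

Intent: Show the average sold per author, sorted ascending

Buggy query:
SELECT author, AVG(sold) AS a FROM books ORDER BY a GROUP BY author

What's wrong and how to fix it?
Bug: ORDER BY appears before GROUP BY; SQL clause order requires GROUP BY first

Fix: Move ORDER BY to the end, after GROUP BY

Corrected query:
SELECT author, AVG(sold) AS a FROM books GROUP BY author ORDER BY a

Result:
author  | a           
--------+-------------
Atwood  | 27845       
Le Guin | 29715.666667
Austen  | 38433       
Asimov  | 43606       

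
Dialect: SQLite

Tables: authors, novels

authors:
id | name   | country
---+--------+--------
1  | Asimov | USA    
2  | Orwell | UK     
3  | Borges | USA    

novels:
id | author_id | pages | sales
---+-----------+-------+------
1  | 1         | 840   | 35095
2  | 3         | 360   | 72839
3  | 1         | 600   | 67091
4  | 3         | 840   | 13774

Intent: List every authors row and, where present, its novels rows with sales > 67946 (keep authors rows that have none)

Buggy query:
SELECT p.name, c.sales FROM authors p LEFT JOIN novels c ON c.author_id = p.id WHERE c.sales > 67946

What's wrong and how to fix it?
Bug: Filtering c.sales in WHERE discards the NULL rows produced by LEFT JOIN, turning it into an inner join

Fix: Move the right-table condition into the ON clause so unmatched parents are kept

Corrected query:
SELECT p.name, c.sales FROM authors p LEFT JOIN novels c ON c.author_id = p.id AND c.sales > 67946

Result:
name   | sales
-------+------
Asimov | NULL 
Orwell | NULL 
Borges | 72839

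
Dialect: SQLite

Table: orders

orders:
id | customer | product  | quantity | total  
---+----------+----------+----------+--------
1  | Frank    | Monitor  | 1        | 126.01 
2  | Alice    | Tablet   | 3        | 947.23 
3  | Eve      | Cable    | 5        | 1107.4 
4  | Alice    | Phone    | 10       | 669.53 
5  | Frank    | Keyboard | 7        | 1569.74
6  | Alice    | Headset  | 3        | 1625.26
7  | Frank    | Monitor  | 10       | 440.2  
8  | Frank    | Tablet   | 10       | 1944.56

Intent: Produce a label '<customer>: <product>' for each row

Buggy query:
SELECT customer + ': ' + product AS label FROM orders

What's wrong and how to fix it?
Bug: SQLite uses || for string concatenation; + coerces text to numbers (yielding 0)

Fix: Use the || operator for string concatenation

Corrected query:
SELECT customer || ': ' || product AS label FROM orders

Result:
label          
---------------
Frank: Monitor 
Alice: Tablet  
Eve: Cable     
Alice: Phone   
Frank: Keyboard
Alice: Headset 
Frank: Monitor 
Frank: Tablet  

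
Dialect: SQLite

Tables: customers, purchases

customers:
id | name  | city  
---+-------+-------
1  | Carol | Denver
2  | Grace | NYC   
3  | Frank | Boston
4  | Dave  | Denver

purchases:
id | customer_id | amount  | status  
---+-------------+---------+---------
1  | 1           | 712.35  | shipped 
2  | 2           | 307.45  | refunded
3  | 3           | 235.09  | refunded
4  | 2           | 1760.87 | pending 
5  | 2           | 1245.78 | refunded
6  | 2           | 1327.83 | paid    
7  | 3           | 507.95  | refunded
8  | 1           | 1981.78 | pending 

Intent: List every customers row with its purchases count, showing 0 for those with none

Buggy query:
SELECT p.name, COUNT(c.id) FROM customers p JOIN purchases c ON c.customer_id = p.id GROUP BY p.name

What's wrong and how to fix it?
Bug: An inner join excludes parents with zero children

Fix: Use LEFT JOIN so parents without children still appear (COUNT(c.id) gives 0)

Corrected query:
SELECT p.name, COUNT(c.id) FROM customers p LEFT JOIN purchases c ON c.customer_id = p.id GROUP BY p.name

Result:
name  | COUNT(c.id)
------+------------
Carol | 2          
Dave  | 0          
Frank | 2          
Grace | 4          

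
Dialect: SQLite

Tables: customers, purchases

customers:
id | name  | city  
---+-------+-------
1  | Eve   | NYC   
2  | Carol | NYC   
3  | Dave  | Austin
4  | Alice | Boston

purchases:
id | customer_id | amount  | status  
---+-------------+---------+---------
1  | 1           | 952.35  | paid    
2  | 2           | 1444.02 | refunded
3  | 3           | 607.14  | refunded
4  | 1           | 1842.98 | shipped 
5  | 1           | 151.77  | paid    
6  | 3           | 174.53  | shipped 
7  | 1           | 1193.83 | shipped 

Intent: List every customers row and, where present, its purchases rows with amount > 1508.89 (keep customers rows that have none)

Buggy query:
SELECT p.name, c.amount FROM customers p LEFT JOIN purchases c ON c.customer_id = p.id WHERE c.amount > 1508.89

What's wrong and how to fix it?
Bug: A WHERE condition on the right-hand table after LEFT JOIN drops unmatched parents

Fix: Put 'c.amount > 1508.89' in the JOIN's ON clause instead of WHERE

Corrected query:
SELECT p.name, c.amount FROM customers p LEFT JOIN purchases c ON c.customer_id = p.id AND c.amount > 1508.89

Result:
name  | amount 
------+--------
Eve   | 1842.98
Carol | NULL   
Dave  | NULL   
Alice | NULL   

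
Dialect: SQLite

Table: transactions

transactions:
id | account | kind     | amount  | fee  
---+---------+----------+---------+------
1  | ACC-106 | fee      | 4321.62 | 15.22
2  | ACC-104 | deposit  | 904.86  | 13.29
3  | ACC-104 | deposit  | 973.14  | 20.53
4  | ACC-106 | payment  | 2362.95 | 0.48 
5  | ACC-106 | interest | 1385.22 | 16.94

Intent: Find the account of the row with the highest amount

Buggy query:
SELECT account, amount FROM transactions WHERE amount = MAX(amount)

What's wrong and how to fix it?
Bug: MAX(amount) is an aggregate and cannot be used directly in WHERE

Fix: Wrap MAX in a scalar subquery so WHERE compares against a single value

Corrected query:
SELECT account, amount FROM transactions WHERE amount = (SELECT MAX(amount) FROM transactions)

Result:
account | amount 
--------+--------
ACC-106 | 4321.62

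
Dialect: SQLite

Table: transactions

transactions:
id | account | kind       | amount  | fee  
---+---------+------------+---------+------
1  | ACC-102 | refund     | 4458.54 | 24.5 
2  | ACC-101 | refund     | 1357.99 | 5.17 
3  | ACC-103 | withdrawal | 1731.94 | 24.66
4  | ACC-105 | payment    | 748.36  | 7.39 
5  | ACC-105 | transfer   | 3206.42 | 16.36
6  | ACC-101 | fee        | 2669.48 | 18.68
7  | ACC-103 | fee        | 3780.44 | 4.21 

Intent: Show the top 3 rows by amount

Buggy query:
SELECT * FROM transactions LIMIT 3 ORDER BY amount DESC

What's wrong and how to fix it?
Bug: LIMIT must come after ORDER BY

Fix: Swap the clauses: ORDER BY first, then LIMIT

Corrected query:
SELECT * FROM transactions ORDER BY amount DESC LIMIT 3

Result:
id | account | kind     | amount  | fee  
---+---------+----------+---------+------
1  | ACC-102 | refund   | 4458.54 | 24.5 
7  | ACC-103 | fee      | 3780.44 | 4.21 
5  | ACC-105 | transfer | 3206.42 | 16.36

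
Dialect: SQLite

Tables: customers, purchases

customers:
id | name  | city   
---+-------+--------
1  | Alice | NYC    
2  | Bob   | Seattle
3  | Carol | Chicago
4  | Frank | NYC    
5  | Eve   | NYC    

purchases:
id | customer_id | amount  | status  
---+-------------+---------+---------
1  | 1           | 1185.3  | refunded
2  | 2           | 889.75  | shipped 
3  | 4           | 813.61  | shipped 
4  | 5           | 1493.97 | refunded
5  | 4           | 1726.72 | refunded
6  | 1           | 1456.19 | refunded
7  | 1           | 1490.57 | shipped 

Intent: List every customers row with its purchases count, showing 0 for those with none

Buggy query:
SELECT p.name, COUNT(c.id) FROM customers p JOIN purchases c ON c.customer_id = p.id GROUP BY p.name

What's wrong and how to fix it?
Bug: An inner join excludes parents with zero children

Fix: Use LEFT JOIN so parents without children still appear (COUNT(c.id) gives 0)

Corrected query:
SELECT p.name, COUNT(c.id) FROM customers p LEFT JOIN purchases c ON c.customer_id = p.id GROUP BY p.name

Result:
name  | COUNT(c.id)
------+------------
Alice | 3          
Bob   | 1          
Carol | 0          
Eve   | 1          
Frank | 2          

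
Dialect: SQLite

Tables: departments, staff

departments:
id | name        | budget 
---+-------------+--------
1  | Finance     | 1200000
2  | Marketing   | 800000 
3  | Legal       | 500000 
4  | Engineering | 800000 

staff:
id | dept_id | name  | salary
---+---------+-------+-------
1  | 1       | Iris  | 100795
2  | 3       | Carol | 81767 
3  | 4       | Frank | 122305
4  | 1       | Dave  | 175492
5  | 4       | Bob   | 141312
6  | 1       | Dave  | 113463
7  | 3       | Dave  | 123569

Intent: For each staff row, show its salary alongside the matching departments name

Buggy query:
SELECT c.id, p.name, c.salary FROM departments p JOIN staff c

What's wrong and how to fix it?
Bug: Missing join condition: each staff row is matched to all departments rows instead of just its own

Fix: Specify the join condition linking the foreign key to the parent id

Corrected query:
SELECT c.id, p.name, c.salary FROM departments p JOIN staff c ON c.dept_id = p.id

Result:
id | name        | salary
---+-------------+-------
1  | Finance     | 100795
2  | Legal       | 81767 
3  | Engineering | 122305
4  | Finance     | 175492
5  | Engineering | 141312
6  | Finance     | 113463
7  | Legal       | 123569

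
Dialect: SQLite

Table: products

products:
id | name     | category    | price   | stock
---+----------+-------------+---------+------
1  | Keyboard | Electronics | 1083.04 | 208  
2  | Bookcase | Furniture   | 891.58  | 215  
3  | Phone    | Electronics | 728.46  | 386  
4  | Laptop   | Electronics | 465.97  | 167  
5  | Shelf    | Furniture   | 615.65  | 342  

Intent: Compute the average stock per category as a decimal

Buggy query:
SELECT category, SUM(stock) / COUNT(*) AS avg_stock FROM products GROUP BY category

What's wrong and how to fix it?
Bug: SUM(stock) and COUNT(*) are both integers; the division truncates the fractional part

Fix: Cast one side to REAL so the division keeps the fractional part

Corrected query:
SELECT category, SUM(stock) * 1.0 / COUNT(*) AS avg_stock FROM products GROUP BY category

Result:
category    | avg_stock 
------------+-----------
Electronics | 253.666667
Furniture   | 278.5     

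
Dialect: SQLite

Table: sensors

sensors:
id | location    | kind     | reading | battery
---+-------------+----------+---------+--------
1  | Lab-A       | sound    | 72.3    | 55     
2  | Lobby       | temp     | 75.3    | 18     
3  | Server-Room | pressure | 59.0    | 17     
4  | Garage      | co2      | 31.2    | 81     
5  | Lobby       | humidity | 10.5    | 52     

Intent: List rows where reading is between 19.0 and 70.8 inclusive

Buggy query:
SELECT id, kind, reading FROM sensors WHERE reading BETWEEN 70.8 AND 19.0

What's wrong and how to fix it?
Bug: The bounds are reversed; BETWEEN a AND b requires a <= b to match anything

Fix: Write BETWEEN 19.0 AND 70.8

Corrected query:
SELECT id, kind, reading FROM sensors WHERE reading BETWEEN 19.0 AND 70.8

Result:
id | kind     | reading
---+----------+--------
3  | pressure | 59     
4  | co2      | 31.2   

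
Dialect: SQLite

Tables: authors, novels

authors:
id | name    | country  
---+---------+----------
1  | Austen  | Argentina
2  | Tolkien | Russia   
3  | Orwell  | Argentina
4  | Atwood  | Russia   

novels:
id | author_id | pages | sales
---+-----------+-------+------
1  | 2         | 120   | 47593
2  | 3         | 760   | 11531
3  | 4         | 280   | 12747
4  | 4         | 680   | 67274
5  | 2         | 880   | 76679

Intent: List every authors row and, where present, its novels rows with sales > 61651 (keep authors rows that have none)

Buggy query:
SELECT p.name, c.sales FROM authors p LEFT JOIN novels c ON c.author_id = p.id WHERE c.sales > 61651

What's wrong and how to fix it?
Bug: A WHERE condition on the right-hand table after LEFT JOIN drops unmatched parents

Fix: Move the right-table condition into the ON clause so unmatched parents are kept

Corrected query:
SELECT p.name, c.sales FROM authors p LEFT JOIN novels c ON c.author_id = p.id AND c.sales > 61651

Result:
name    | sales
--------+------
Austen  | NULL 
Tolkien | 76679
Orwell  | NULL 
Atwood  | 67274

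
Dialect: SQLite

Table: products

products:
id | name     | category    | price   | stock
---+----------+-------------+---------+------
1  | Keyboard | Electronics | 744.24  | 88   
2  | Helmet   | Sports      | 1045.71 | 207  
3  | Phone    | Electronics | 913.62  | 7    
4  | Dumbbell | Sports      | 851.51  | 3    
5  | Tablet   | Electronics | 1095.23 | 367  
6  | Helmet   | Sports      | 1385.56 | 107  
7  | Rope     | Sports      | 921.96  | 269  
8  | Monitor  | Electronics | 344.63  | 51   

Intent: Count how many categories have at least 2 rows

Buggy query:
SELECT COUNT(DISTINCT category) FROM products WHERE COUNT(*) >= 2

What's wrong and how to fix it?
Bug: WHERE filters individual rows, not groups, so a group-level COUNT is invalid there

Fix: Group first with HAVING COUNT(*) >= 2, then COUNT the resulting groups

Corrected query:
SELECT COUNT(*) FROM (SELECT category FROM products GROUP BY category HAVING COUNT(*) >= 2)

Result:
COUNT(*)
--------
2       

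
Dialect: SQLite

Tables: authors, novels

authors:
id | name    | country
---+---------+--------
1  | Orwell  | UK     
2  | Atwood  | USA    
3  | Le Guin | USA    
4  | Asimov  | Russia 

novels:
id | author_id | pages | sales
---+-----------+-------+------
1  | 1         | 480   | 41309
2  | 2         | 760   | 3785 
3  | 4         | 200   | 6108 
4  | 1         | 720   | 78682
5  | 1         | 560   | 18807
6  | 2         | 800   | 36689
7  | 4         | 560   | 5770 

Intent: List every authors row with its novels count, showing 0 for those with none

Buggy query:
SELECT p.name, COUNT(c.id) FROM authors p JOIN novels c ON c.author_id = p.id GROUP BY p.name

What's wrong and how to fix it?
Bug: INNER JOIN drops authors rows that have no matching novels rows

Fix: Use LEFT JOIN so parents without children still appear (COUNT(c.id) gives 0)

Corrected query:
SELECT p.name, COUNT(c.id) FROM authors p LEFT JOIN novels c ON c.author_id = p.id GROUP BY p.name

Result:
name    | COUNT(c.id)
--------+------------
Asimov  | 2          
Atwood  | 2          
Le Guin | 0          
Orwell  | 3          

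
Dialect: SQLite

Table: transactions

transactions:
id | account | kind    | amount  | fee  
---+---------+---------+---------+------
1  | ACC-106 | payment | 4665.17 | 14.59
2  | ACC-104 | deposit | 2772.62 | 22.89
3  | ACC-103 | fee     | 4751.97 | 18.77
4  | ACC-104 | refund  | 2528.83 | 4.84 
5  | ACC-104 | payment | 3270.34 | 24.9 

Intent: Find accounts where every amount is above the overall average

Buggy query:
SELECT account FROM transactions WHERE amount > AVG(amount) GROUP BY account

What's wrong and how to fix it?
Bug: AVG() is an aggregate; it can't sit directly in WHERE

Fix: Compute the overall average in a scalar subquery and compare each group's MIN against it in HAVING

Corrected query:
SELECT account FROM transactions GROUP BY account HAVING MIN(amount) > (SELECT AVG(amount) FROM transactions)

Result:
account
-------
ACC-103
ACC-106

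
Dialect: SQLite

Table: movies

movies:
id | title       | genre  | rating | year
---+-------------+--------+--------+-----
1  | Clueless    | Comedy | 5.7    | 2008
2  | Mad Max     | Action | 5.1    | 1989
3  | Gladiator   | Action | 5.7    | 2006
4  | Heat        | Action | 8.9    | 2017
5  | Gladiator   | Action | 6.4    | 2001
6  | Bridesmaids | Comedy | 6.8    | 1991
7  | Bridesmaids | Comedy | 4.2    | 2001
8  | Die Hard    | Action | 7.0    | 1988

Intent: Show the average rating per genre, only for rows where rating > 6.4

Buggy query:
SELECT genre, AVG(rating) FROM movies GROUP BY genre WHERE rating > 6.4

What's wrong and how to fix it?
Bug: Row-level WHERE must come before GROUP BY in the clause order

Fix: Place WHERE between FROM and GROUP BY

Corrected query:
SELECT genre, AVG(rating) FROM movies WHERE rating > 6.4 GROUP BY genre

Result:
genre  | AVG(rating)
-------+------------
Action | 7.95       
Comedy | 6.8        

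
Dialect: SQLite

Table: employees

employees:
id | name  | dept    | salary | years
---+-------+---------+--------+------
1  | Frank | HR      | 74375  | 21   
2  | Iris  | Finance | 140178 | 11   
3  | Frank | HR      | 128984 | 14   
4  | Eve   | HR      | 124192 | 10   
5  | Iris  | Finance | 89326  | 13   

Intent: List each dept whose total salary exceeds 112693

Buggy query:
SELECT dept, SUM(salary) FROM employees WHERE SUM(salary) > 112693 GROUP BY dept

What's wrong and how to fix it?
Bug: Aggregate functions cannot appear in a WHERE clause

Fix: Move the aggregate condition to a HAVING clause

Corrected query:
SELECT dept, SUM(salary) FROM employees GROUP BY dept HAVING SUM(salary) > 112693

Result:
dept    | SUM(salary)
--------+------------
Finance | 229504     
HR      | 327551     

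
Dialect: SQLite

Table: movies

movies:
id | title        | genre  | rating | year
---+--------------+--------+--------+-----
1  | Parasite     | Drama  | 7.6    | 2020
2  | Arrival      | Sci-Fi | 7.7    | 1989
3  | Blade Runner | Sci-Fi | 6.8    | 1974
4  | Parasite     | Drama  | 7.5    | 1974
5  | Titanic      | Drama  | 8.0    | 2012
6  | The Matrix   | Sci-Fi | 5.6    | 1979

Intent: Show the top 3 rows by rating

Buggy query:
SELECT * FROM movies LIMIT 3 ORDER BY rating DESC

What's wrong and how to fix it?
Bug: ORDER BY cannot follow LIMIT; LIMIT is the final clause

Fix: Sort with ORDER BY, then apply LIMIT

Corrected query:
SELECT * FROM movies ORDER BY rating DESC LIMIT 3

Result:
id | title    | genre  | rating | year
---+----------+--------+--------+-----
5  | Titanic  | Drama  | 8      | 2012
2  | Arrival  | Sci-Fi | 7.7    | 1989
1  | Parasite | Drama  | 7.6    | 2020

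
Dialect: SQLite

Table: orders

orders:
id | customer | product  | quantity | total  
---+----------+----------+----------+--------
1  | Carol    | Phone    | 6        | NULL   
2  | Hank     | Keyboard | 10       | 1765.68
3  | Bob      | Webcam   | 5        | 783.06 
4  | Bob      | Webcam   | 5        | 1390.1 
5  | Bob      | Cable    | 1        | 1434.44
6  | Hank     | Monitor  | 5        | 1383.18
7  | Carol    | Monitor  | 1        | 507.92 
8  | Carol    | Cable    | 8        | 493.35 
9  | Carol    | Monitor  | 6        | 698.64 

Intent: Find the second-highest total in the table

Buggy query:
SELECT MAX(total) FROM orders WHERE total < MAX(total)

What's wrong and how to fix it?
Bug: MAX(total) on the right of the comparison is an aggregate-in-WHERE error

Fix: Compute the overall MAX in a subquery, then take MAX of rows below it

Corrected query:
SELECT MAX(total) FROM orders WHERE total < (SELECT MAX(total) FROM orders)

Result:
MAX(total)
----------
1434.44   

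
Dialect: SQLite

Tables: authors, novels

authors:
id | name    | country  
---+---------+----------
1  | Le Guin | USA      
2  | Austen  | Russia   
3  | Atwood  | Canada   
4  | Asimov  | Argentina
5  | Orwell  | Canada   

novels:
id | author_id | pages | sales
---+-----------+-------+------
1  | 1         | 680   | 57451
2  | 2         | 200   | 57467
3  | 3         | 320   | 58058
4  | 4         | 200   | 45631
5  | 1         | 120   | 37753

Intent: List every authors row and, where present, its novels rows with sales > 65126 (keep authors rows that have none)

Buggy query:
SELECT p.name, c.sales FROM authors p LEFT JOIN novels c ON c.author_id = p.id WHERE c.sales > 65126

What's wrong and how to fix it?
Bug: Filtering c.sales in WHERE discards the NULL rows produced by LEFT JOIN, turning it into an inner join

Fix: Put 'c.sales > 65126' in the JOIN's ON clause instead of WHERE

Corrected query:
SELECT p.name, c.sales FROM authors p LEFT JOIN novels c ON c.author_id = p.id AND c.sales > 65126

Result:
name    | sales
--------+------
Le Guin | NULL 
Austen  | NULL 
Atwood  | NULL 
Asimov  | NULL 
Orwell  | NULL 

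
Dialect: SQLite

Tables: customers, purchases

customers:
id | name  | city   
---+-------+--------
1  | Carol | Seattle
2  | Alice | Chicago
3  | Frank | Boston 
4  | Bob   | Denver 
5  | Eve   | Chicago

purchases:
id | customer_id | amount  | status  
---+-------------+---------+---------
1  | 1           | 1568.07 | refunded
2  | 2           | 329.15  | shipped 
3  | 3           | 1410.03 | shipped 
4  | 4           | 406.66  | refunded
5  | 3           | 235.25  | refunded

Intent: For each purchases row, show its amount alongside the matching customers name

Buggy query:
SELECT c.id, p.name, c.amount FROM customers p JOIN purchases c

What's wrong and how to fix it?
Bug: JOIN with no ON clause produces a cartesian product; every purchases row pairs with every customers row

Fix: Add ON c.customer_id = p.id to the JOIN

Corrected query:
SELECT c.id, p.name, c.amount FROM customers p JOIN purchases c ON c.customer_id = p.id

Result:
id | name  | amount 
---+-------+--------
1  | Carol | 1568.07
2  | Alice | 329.15 
3  | Frank | 1410.03
4  | Bob   | 406.66 
5  | Frank | 235.25 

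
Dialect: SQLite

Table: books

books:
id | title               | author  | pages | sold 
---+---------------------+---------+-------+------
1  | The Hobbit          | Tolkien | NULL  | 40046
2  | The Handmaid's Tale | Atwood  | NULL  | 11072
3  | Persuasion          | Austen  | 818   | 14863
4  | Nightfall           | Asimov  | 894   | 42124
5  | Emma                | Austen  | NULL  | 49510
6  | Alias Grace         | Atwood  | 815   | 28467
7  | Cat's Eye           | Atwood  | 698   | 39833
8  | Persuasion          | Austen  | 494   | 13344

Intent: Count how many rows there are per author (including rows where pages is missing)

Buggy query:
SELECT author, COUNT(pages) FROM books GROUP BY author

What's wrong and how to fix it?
Bug: COUNT(pages) skips NULLs, so groups with missing pages are undercounted

Fix: Replace COUNT(pages) with COUNT(*)

Corrected query:
SELECT author, COUNT(*) FROM books GROUP BY author

Result:
author  | COUNT(*)
--------+---------
Asimov  | 1       
Atwood  | 3       
Austen  | 3       
Tolkien | 1       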